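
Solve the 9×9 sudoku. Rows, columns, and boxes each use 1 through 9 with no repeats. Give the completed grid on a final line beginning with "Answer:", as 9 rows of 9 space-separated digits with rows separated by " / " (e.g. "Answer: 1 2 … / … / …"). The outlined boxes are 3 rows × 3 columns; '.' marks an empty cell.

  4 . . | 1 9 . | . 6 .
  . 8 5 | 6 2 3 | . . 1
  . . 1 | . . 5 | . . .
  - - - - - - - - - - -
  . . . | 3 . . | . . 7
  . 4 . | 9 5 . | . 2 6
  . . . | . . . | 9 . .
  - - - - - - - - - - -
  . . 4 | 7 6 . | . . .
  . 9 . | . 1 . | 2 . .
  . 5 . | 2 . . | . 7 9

Step 1. [r9c7∈{1,3,4,6,8}] col 7 places 6 nowhere but r9c7 ⇒ r9c7=6.
Step 2. [r9c1∈{1,3,8}] 1 has one home in row 9: r9c1. So r9c1=1.
Step 3. [r4c3∈{2,6,8,9}] r4c3 is the only open cell in col 3 admitting 9 ⇒ r4c3=9.
Step 4. [r8c4∈{4,5,8}] 5 has one home in col 4: r8c4, so r8c4=5.
Step 5. [r9c5∈{3,4,8}] in col 5, 3 fits only at r9c5. So r9c5=3.
Step 6. [r9c3∈{8}] r9c3's peers cover all but 8 ⇒ r9c3=8.
Step 7. [r9c6∈{4}] nothing but 4 survives at r9c6, so r9c6=4.
Step 8. [r8c6∈{8}] r8c6 is down to just 8 ⇒ r8c6=8.
Step 9. [r1c6∈{7}] r1c6's peers cover all but 7, so r1c6=7.
Step 10. [r6c5∈{4,7,8}] in col 5, 7 fits only at r6c5, so r6c5=7.
Step 11. [r3c2∈{2,3,6,7}] in col 2, 7 fits only at r3c2. So r3c2=7.
Step 12. [r3c1∈{2,3,6,9}] across row 3, 6 lands solely at r3c1. So r3c1=6.
Step 13. [r3c9∈{2,3,4,8}] row 3 places 2 nowhere but r3c9 ⇒ r3c9=2.
Step 14. [r3c8∈{3,4,8,9}] across row 3, 9 lands solely at r3c8. So r3c8=9.
Step 15. [r3c7∈{3,4,8}] in row 3, 3 fits only at r3c7 ⇒ r3c7=3.
Step 16. [r2c8∈{4}] nothing but 4 survives at r2c8. So r2c8=4.
Step 17. [r8c8∈{3}] nothing but 3 survives at r8c8, so r8c8=3.
Step 18. [r6c9∈{3,4,5,8}] r6c9 is the only open cell in col 9 admitting 3 ⇒ r6c9=3.
Step 19. [r4c7∈{1,4,5,8}] r4c7 is the only open cell in col 7 admitting 4, so r4c7=4.
Step 20. [r4c5∈{8}] r4c5 has the single candidate 8, so r4c5=8.
Step 21. [r5c6∈{1}] r5c6 has the single candidate 1 ⇒ r5c6=1.
Step 22. [r5c7∈{8}] r5c7's peers cover all but 8, so r5c7=8.
Step 23. [r7c8∈{1,5,8}] col 8 places 8 nowhere but r7c8 ⇒ r7c8=8.
Step 24. [r1c7∈{5}] nothing but 5 survives at r1c7. So r1c7=5.
Step 25. [r6c1∈{2,5,8}] r6c1 is the only open cell in row 6 admitting 8. So r6c1=8.
Step 26. [r8c3∈{6,7}] 6 has one home in row 8: r8c3, so r8c3=6.
Step 27. [r6c3∈{2}] r6c3 is down to just 2, so r6c3=2.
Step 28. [r5c3∈{3,7}] col 3 places 7 nowhere but r5c3. So r5c3=7.
Step 29. [r1c2∈{2,3}] 2 has one home in row 1: r1c2 ⇒ r1c2=2.
Step 30. [r6c6∈{6}] r6c6 has the single candidate 6 ⇒ r6c6=6.
Step 31. [r6c2∈{1}] nothing but 1 survives at r6c2, so r6c2=1.
Step 32. [r4c1∈{5}] only 5 remains possible at r4c1 ⇒ r4c1=5.
Step 33. [r7c1∈{2,3}] in row 7, 2 fits only at r7c1, so r7c1=2.
Step 34. [r3c5∈{4}] r3c5 is down to just 4. So r3c5=4.
Step 35. [r1c9∈{8}] r1c9's peers cover all but 8. So r1c9=8.
Step 36. [r5c1∈{3}] r5c1 has the single candidate 3, so r5c1=3.
Step 37. [r7c2∈{3}] r7c2's peers cover all but 3, so r7c2=3.
Step 38. [r6c4∈{4}] nothing but 4 survives at r6c4. So r6c4=4.
Step 39. [r3c4∈{8}] r3c4 has the single candidate 8, so r3c4=8.
Step 40. [r4c8∈{1}] r4c8 is down to just 1, so r4c8=1.
Step 41. [r2c1∈{9}] r2c1's peers cover all but 9 ⇒ r2c1=9.
Step 42. [r8c1∈{7}] r8c1 has the single candidate 7. So r8c1=7.
Step 43. [r2c7∈{7}] only 7 remains possible at r2c7, so r2c7=7.
Step 44. [r4c6∈{2}] r4c6's peers cover all but 2 ⇒ r4c6=2.
Step 45. [r7c9∈{5}] only 5 remains possible at r7c9, so r7c9=5.
Step 46. [r8c9∈{4}] nothing but 4 survives at r8c9, so r8c9=4.
Step 47. [r6c8∈{5}] r6c8 has the single candidate 5, so r6c8=5.
Step 48. [r1c3∈{3}] nothing but 3 survives at r1c3 ⇒ r1c3=3.
Step 49. [r4c2∈{6}] nothing but 6 survives at r4c2 ⇒ r4c2=6.
Step 50. [r7c7∈{1}] r7c7 is down to just 1 ⇒ r7c7=1.
Step 51. [r7c6∈{9}] r7c6 is down to just 9 ⇒ r7c6=9.

Answer: 4 2 3 1 9 7 5 6 8 / 9 8 5 6 2 3 7 4 1 / 6 7 1 8 4 5 3 9 2 / 5 6 9 3 8 2 4 1 7 / 3 4 7 9 5 1 8 2 6 / 8 1 2 4 7 6 9 5 3 / 2 3 4 7 6 9 1 8 5 / 7 9 6 5 1 8 2 3 4 / 1 5 8 2 3 4 6 7 9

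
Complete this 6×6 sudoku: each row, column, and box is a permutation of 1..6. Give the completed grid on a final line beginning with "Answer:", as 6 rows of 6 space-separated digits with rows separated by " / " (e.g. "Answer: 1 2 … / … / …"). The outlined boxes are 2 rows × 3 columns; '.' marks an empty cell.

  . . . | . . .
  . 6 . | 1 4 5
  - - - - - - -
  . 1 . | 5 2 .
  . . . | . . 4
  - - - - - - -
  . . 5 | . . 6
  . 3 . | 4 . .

Step 1. [r6c6∈{1,2}] r6c6 is the only open cell in col 6 admitting 1 ⇒ r6c6=1.
Step 2. [r1c6∈{2,3}] r1c6 is the only open cell in col 6 admitting 2. So r1c6=2.
Step 3. [r3c6∈{3}] r3c6 is down to just 3. So r3c6=3.
Step 4. [r4c4∈{6}] r4c4's peers cover all but 6 ⇒ r4c4=6.
Step 5. [r1c4∈{3}] nothing but 3 survives at r1c4 ⇒ r1c4=3.
Step 6. [r5c1∈{1,2,4}] across row 5, 1 lands solely at r5c1. So r5c1=1.
Step 7. [r5c2∈{2,4}] r5c2 is the only open cell in row 5 admitting 4. So r5c2=4.
Step 8. [r4c2∈{2,5}] col 2 places 2 nowhere but r4c2, so r4c2=2.
Step 9. [r4c1∈{3,5}] row 4 places 5 nowhere but r4c1. So r4c1=5.
Step 10. [r2c1∈{2,3}] col 1 places 3 nowhere but r2c1 ⇒ r2c1=3.
Step 11. [r1c1∈{4}] only 4 remains possible at r1c1, so r1c1=4.
Step 12. [r6c1∈{2,6}] 2 has one home in col 1: r6c1 ⇒ r6c1=2.
Step 13. [r3c1∈{6}] r3c1 has the single candidate 6. So r3c1=6.
Step 14. [r4c3∈{3}] nothing but 3 survives at r4c3, so r4c3=3.
Step 15. [r6c5∈{5}] only 5 remains possible at r6c5, so r6c5=5.
Step 16. [r1c3∈{1}] r1c3 has the single candidate 1, so r1c3=1.
Step 17. [r5c5∈{3}] only 3 remains possible at r5c5. So r5c5=3.
Step 18. [r2c3∈{2}] nothing but 2 survives at r2c3 ⇒ r2c3=2.
Step 19. [r6c3∈{6}] r6c3 has the single candidate 6. So r6c3=6.
Step 20. [r5c4∈{2}] r5c4 has the single candidate 2 ⇒ r5c4=2.
Step 21. [r1c5∈{6}] r1c5 is down to just 6, so r1c5=6.
Step 22. [r3c3∈{4}] nothing but 4 survives at r3c3. So r3c3=4.
Step 23. [r1c2∈{5}] only 5 remains possible at r1c2, so r1c2=5.
Step 24. [r4c5∈{1}] r4c5 has the single candidate 1. So r4c5=1.

Answer: 4 5 1 3 6 2 / 3 6 2 1 4 5 / 6 1 4 5 2 3 / 5 2 3 6 1 4 / 1 4 5 2 3 6 / 2 3 6 4 5 1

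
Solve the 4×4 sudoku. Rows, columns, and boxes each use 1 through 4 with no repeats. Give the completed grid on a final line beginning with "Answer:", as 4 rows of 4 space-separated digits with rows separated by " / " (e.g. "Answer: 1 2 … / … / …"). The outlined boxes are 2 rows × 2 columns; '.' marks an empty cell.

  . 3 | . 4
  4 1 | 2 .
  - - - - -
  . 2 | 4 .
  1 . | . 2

Step 1. [r3c1∈{3}] only 3 remains possible at r3c1, so r3c1=3.
Step 2. [r3c4∈{1}] r3c4 has the single candidate 1. So r3c4=1.
Step 3. [r4c3∈{3}] r4c3 has the single candidate 3. So r4c3=3.
Step 4. [r1c1∈{2}] only 2 remains possible at r1c1. So r1c1=2.
Step 5. [r1c3∈{1}] r1c3's peers cover all but 1 ⇒ r1c3=1.
Step 6. [r2c4∈{3}] only 3 remains possible at r2c4, so r2c4=3.
Step 7. [r4c2∈{4}] r4c2's peers cover all but 4, so r4c2=4.

Answer: 2 3 1 4 / 4 1 2 3 / 3 2 4 1 / 1 4 3 2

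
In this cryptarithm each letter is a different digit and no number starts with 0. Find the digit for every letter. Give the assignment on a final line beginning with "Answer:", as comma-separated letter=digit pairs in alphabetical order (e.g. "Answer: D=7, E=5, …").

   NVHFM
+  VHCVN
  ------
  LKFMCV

Step 1. [L] adding two 5-digit numbers gives at most 5+1 digits, and here it does — L is that final carry and must be 1, so L=1.
Step 2. [col 1: M + N ≡ V (mod 10)] several values work for V in column 1 (M + N ≡ V (mod 10), carry-in 0); try V=5, so V=5.
Step 3. [col 1: M + N ≡ V (mod 10)] column 1 (M + N ≡ V (mod 10), carry-in 0) doesn't pin M yet; pick M=6 and continue. So M=6.
Step 4. [col 1: M + N ≡ V (mod 10)] column 1: given M=6, V=5, carry-in 0, and digits 1,5,6 already taken and all letters distinct, M+N≡V (mod 10) forces N=9 ⇒ N=9.
Step 5. [col 2: F + V ≡ C (mod 10)] no forcing yet in column 2 (carry-in 1); F=7 is free and consistent — try it ⇒ F=7.
Step 6. [col 2: F + V ≡ C (mod 10)] in column 2 we have F+V≡C with carry-in 1; given F=7, V=5 and digits 1,5,6,7,9 already taken and all letters distinct, that pins C to 3 ⇒ C=3.
Step 7. [col 3: H + C ≡ M (mod 10)] from column 3 (C=3, M=6, carry-in 1, digits 1,3,5,6,7,9 already taken and all letters distinct): H must equal 2, so H=2.
Step 8. [col 5: N + V ≡ K (mod 10)] from column 5 (N=9, V=5, carry-in 0, digits 1,2,3,5,6,7,9 already taken and all letters distinct): K must equal 4, so K=4.

Answer: C=3, F=7, H=2, K=4, L=1, M=6, N=9, V=5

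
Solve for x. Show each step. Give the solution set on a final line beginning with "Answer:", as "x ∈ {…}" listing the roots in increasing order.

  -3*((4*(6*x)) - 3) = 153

Step 1. [-3*((4*(6*x)) - 3) = 153] leading coefficient -3: divide by -3, so div: (4*(6*x)) - 3 = -51.
Step 2. [(4*(6*x)) - 3 = -51] 3 comes off first (add 3) ⇒ sub: 4*(6*x) = -48.
Step 3. [4*(6*x) = -48] divide by the outer 4 ⇒ div: 6*x = -12.
Step 4. [6*x = -12] 6·(inner) — divide through by 6. So div: x = -2.

Answer: x ∈ {-2}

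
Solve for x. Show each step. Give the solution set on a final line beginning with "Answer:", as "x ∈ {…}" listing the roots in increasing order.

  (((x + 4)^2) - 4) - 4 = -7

Step 1. [(((x + 4)^2) - 4) - 4 = -7] 4 comes off first (add 4), so sub: ((x + 4)^2) - 4 = -3.
Step 2. [((x + 4)^2) - 4 = -3] 4 comes off first (add 4). So sub: (x + 4)^2 = 1.
Step 3. [(x + 4)^2 = 1] √ both sides: 1 ≥ 0 gives two branches ⇒ sqrt: x + 4 = 1 or -1.
Step 4. [x + 4 = 1 or -1] subtract 4: x sits inside (… + 4). So sub: x = -3 or -5.

Answer: x ∈ {-5, -3}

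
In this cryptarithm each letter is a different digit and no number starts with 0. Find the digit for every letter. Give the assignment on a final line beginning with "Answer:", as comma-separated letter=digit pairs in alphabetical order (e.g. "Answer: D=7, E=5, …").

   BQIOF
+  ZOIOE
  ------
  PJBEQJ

Step 1. [col 1: F + E ≡ J (mod 10)] no forcing yet in column 1 (carry-in 0); E=9 is free and consistent — try it. So E=9.
Step 2. [col 1: F + E ≡ J (mod 10)] column 1 (F + E ≡ J (mod 10), carry-in 0) doesn't pin F yet; pick F=3 and continue ⇒ F=3.
Step 3. [P] adding two 5-digit numbers gives at most 5+1 digits, and here it does — P is that final carry and must be 1, so P=1.
Step 4. [col 1: F + E ≡ J (mod 10)] column 1 reads F+E+carry(0)=J with F=3, E=9; with digits 1,3,9 already taken and all letters distinct, the only value for J is 2 ⇒ J=2.
Step 5. [col 2: O + O ≡ Q (mod 10)] column 2 (O + O ≡ Q (mod 10), carry-in 1) doesn't pin O yet; pick O=8 and continue, so O=8.
Step 6. [col 2: O + O ≡ Q (mod 10)] column 2: given O=8, carry-in 1, and digits 1,2,3,8,9 already taken and all letters distinct, O+O≡Q (mod 10) forces Q=7 ⇒ Q=7.
Step 7. [col 3: I + I ≡ E (mod 10)] column 3: given E=9, carry-in 1, and digits 1,2,3,7,8,9 already taken and all letters distinct, I+I≡E (mod 10) forces I=4, so I=4.
Step 8. [col 4: Q + O ≡ B (mod 10)] column 4: given Q=7, O=8, carry-in 0, and digits 1,2,3,4,7,8,9 already taken and all letters distinct, Q+O≡B (mod 10) forces B=5. So B=5.
Step 9. [col 5: B + Z ≡ J (mod 10)] from column 5 (B=5, J=2, carry-in 1, digits 1,2,3,4,5,7,8,9 already taken and all letters distinct): Z must equal 6. So Z=6.

Answer: B=5, E=9, F=3, I=4, J=2, O=8, P=1, Q=7, Z=6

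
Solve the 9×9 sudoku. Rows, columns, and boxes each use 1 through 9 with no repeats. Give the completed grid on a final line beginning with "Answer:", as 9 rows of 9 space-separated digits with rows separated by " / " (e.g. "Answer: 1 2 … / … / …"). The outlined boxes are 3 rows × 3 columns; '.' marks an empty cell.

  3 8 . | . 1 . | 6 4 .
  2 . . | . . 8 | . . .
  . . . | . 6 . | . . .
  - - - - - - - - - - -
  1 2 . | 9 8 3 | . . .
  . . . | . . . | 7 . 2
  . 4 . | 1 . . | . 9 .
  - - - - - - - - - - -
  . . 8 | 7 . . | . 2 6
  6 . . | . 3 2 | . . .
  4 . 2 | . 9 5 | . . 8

Step 1. [r5c8∈{1,3,5,6,8}] across row 5, 1 lands solely at r5c8 ⇒ r5c8=1.
Step 2. [r4c3∈{5,6,7}] r4c3 is the only open cell in row 4 admitting 7. So r4c3=7.
Step 3. [r3c1∈{5,7,9}] 7 has one home in col 1: r3c1. So r3c1=7.
Step 4. [r3c7∈{1,2,3,5,8,9}] in col 7, 2 fits only at r3c7 ⇒ r3c7=2.
Step 5. [r7c5∈{4}] nothing but 4 survives at r7c5, so r7c5=4.
Step 6. [r5c5∈{5}] only 5 remains possible at r5c5 ⇒ r5c5=5.
Step 7. [r2c5∈{7}] nothing but 7 survives at r2c5 ⇒ r2c5=7.
Step 8. [r6c7∈{3,5,8}] in col 7, 8 fits only at r6c7. So r6c7=8.
Step 9. [r6c9∈{3,5}] r6c9 is the only open cell in box 6 admitting 3. So r6c9=3.
Step 10. [r1c6∈{9}] r1c6 is down to just 9. So r1c6=9.
Step 11. [r1c3∈{5}] r1c3's peers cover all but 5 ⇒ r1c3=5.
Step 12. [r6c3∈{6}] nothing but 6 survives at r6c3 ⇒ r6c3=6.
Step 13. [r3c6∈{4}] only 4 remains possible at r3c6 ⇒ r3c6=4.
Step 14. [r2c2∈{1,6,9}] 6 has one home in row 2: r2c2, so r2c2=6.
Step 15. [r2c3∈{1,4,9}] in row 2, 4 fits only at r2c3, so r2c3=4.
Step 16. [r3c8∈{3,5,8}] in row 3, 8 fits only at r3c8, so r3c8=8.
Step 17. [r3c4∈{3,5}] across row 3, 3 lands solely at r3c4. So r3c4=3.
Step 18. [r3c9∈{1,5,9}] across row 3, 5 lands solely at r3c9, so r3c9=5.
Step 19. [r2c8∈{3}] r2c8's peers cover all but 3. So r2c8=3.
Step 20. [r9c8∈{7}] r9c8 has the single candidate 7. So r9c8=7.
Step 21. [r8c8∈{5}] nothing but 5 survives at r8c8. So r8c8=5.
Step 22. [r7c2∈{1,3,5,9}] col 2 places 5 nowhere but r7c2 ⇒ r7c2=5.
Step 23. [r7c1∈{9}] only 9 remains possible at r7c1 ⇒ r7c1=9.
Step 24. [r8c3∈{1}] only 1 remains possible at r8c3 ⇒ r8c3=1.
Step 25. [r9c7∈{1,3}] row 9 places 1 nowhere but r9c7 ⇒ r9c7=1.
Step 26. [r2c7∈{9}] nothing but 9 survives at r2c7. So r2c7=9.
Step 27. [r3c3∈{9}] r3c3 has the single candidate 9 ⇒ r3c3=9.
Step 28. [r8c7∈{4}] r8c7 has the single candidate 4. So r8c7=4.
Step 29. [r5c2∈{3,9}] row 5 places 9 nowhere but r5c2, so r5c2=9.
Step 30. [r5c6∈{6}] r5c6 has the single candidate 6. So r5c6=6.
Step 31. [r8c2∈{7}] nothing but 7 survives at r8c2, so r8c2=7.
Step 32. [r6c5∈{2}] r6c5 has the single candidate 2 ⇒ r6c5=2.
Step 33. [r2c4∈{5}] r2c4 has the single candidate 5, so r2c4=5.
Step 34. [r4c8∈{6}] r4c8's peers cover all but 6 ⇒ r4c8=6.
Step 35. [r8c9∈{9}] r8c9's peers cover all but 9, so r8c9=9.
Step 36. [r5c1∈{8}] only 8 remains possible at r5c1. So r5c1=8.
Step 37. [r9c4∈{6}] r9c4's peers cover all but 6 ⇒ r9c4=6.
Step 38. [r4c9∈{4}] r4c9 has the single candidate 4. So r4c9=4.
Step 39. [r1c4∈{2}] r1c4 has the single candidate 2, so r1c4=2.
Step 40. [r4c7∈{5}] r4c7 is down to just 5 ⇒ r4c7=5.
Step 41. [r6c6∈{7}] nothing but 7 survives at r6c6 ⇒ r6c6=7.
Step 42. [r1c9∈{7}] nothing but 7 survives at r1c9. So r1c9=7.
Step 43. [r9c2∈{3}] r9c2 has the single candidate 3, so r9c2=3.
Step 44. [r2c9∈{1}] r2c9 has the single candidate 1 ⇒ r2c9=1.
Step 45. [r5c3∈{3}] r5c3 is down to just 3, so r5c3=3.
Step 46. [r6c1∈{5}] nothing but 5 survives at r6c1, so r6c1=5.
Step 47. [r3c2∈{1}] r3c2's peers cover all but 1 ⇒ r3c2=1.
Step 48. [r5c4∈{4}] only 4 remains possible at r5c4, so r5c4=4.
Step 49. [r7c6∈{1}] r7c6 has the single candidate 1, so r7c6=1.
Step 50. [r7c7∈{3}] r7c7 is down to just 3 ⇒ r7c7=3.
Step 51. [r8c4∈{8}] r8c4's peers cover all but 8 ⇒ r8c4=8.

Answer: 3 8 5 2 1 9 6 4 7 / 2 6 4 5 7 8 9 3 1 / 7 1 9 3 6 4 2 8 5 / 1 2 7 9 8 3 5 6 4 / 8 9 3 4 5 6 7 1 2 / 5 4 6 1 2 7 8 9 3 / 9 5 8 7 4 1 3 2 6 / 6 7 1 8 3 2 4 5 9 / 4 3 2 6 9 5 1 7 8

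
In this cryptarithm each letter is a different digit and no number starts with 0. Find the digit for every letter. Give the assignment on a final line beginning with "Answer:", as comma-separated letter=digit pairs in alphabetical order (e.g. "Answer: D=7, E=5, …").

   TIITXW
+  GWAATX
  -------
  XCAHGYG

Step 1. [col 1: W + X ≡ G (mod 10)] no forcing yet in column 1 (carry-in 0); W=4 is free and consistent — try it. So W=4.
Step 2. [col 1: W + X ≡ G (mod 10)] no forcing yet in column 1 (carry-in 0); G=5 is free and consistent — try it ⇒ G=5.
Step 3. [col 1: W + X ≡ G (mod 10)] in column 1 we have W+X≡G with carry-in 0; given W=4, G=5 and digits 4,5 already taken and all letters distinct, that pins X to 1, so X=1.
Step 4. [col 2: X + T ≡ Y (mod 10)] no forcing yet in column 2 (carry-in 0); T=8 is free and consistent — try it ⇒ T=8.
Step 5. [col 2: X + T ≡ Y (mod 10)] column 2: given X=1, T=8, carry-in 0, and digits 1,4,5,8 already taken and all letters distinct, X+T≡Y (mod 10) forces Y=9, so Y=9.
Step 6. [col 3: T + A ≡ G (mod 10)] column 3 reads T+A+carry(0)=G with T=8, G=5; with digits 1,4,5,8,9 already taken and all letters distinct, the only value for A is 7, so A=7.
Step 7. [col 4: I + A ≡ H (mod 10)] column 4: given A=7, carry-in 1, and digits 1,4,5,7,8,9 already taken and all letters distinct, I+A≡H (mod 10) forces H=0. So H=0.
Step 8. [col 4: I + A ≡ H (mod 10)] from column 4 (A=7, H=0, carry-in 1, digits 0,1,4,5,7,8,9 already taken and all letters distinct): I must equal 2. So I=2.
Step 9. [col 6: T + G ≡ C (mod 10)] column 6 reads T+G+carry(0)=C with T=8, G=5; with digits 0,1,2,4,5,7,8,9 already taken and all letters distinct, the only value for C is 3 ⇒ C=3.

Answer: A=7, C=3, G=5, H=0, I=2, T=8, W=4, X=1, Y=9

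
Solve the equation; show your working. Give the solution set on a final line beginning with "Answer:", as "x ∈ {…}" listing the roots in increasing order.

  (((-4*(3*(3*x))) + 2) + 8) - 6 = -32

Step 1. [(((-4*(3*(3*x))) + 2) + 8) - 6 = -32] -6 is outermost — add 6 both sides ⇒ sub: ((-4*(3*(3*x))) + 2) + 8 = -26.
Step 2. [((-4*(3*(3*x))) + 2) + 8 = -26] subtract 8: x sits inside (… + 8). So sub: (-4*(3*(3*x))) + 2 = -34.
Step 3. [(-4*(3*(3*x))) + 2 = -34] +2 is outermost — subtract 2 both sides. So sub: -4*(3*(3*x)) = -36.
Step 4. [-4*(3*(3*x)) = -36] -4·(inner) — divide through by -4. So div: 3*(3*x) = 9.
Step 5. [3*(3*x) = 9] 3 out front; divide by 3, so div: 3*x = 3.
Step 6. [3*x = 3] leading coefficient 3: divide by 3, so div: x = 1.

Answer: x ∈ {1}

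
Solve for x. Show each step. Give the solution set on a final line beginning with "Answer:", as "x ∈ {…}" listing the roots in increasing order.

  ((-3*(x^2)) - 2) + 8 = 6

Step 1. [((-3*(x^2)) - 2) + 8 = 6] peel the +8: subtract 8 from each side ⇒ sub: (-3*(x^2)) - 2 = -2.
Step 2. [(-3*(x^2)) - 2 = -2] add 2: x sits inside (… - 2) ⇒ sub: -3*(x^2) = 0.
Step 3. [-3*(x^2) = 0] -3·(inner) — divide through by -3 ⇒ div: x^2 = 0.
Step 4. [x^2 = 0] LHS squared, RHS 0 ≥ 0: apply √ (±) ⇒ sqrt: x = 0.

Answer: x ∈ {0}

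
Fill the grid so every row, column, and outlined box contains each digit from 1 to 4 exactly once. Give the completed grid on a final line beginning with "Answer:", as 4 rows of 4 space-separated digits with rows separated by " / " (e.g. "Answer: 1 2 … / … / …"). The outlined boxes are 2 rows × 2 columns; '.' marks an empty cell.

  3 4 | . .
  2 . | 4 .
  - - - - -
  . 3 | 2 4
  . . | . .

Step 1. [r1c3∈{1}] r1c3 is down to just 1. So r1c3=1.
Step 2. [r4c4∈{1,3}] across col 4, 1 lands solely at r4c4, so r4c4=1.
Step 3. [r4c1∈{4}] nothing but 4 survives at r4c1 ⇒ r4c1=4.
Step 4. [r3c1∈{1}] r3c1's peers cover all but 1. So r3c1=1.
Step 5. [r2c2∈{1}] r2c2 has the single candidate 1 ⇒ r2c2=1.
Step 6. [r4c3∈{3}] r4c3 is down to just 3. So r4c3=3.
Step 7. [r2c4∈{3}] only 3 remains possible at r2c4, so r2c4=3.
Step 8. [r1c4∈{2}] r1c4 has the single candidate 2. So r1c4=2.
Step 9. [r4c2∈{2}] only 2 remains possible at r4c2. So r4c2=2.

Answer: 3 4 1 2 / 2 1 4 3 / 1 3 2 4 / 4 2 3 1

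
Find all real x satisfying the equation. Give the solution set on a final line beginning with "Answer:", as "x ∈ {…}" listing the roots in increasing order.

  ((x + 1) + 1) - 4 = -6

Step 1. [((x + 1) + 1) - 4 = -6] peel the -4: add 4 from each side. So sub: (x + 1) + 1 = -2.
Step 2. [(x + 1) + 1 = -2] the outer +1 inverts by subtracting 1, so sub: x + 1 = -3.
Step 3. [x + 1 = -3] peel the +1: subtract 1 from each side ⇒ sub: x = -4.

Answer: x ∈ {-4}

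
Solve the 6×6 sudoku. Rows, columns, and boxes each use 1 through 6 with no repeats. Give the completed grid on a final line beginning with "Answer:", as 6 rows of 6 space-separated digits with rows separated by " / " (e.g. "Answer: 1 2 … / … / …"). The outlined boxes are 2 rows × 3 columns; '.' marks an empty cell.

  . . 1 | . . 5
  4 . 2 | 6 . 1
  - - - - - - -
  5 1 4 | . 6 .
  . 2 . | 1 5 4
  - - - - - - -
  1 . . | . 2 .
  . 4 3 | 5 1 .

Step 1. [r1c4∈{2,3,4}] in row 1, 2 fits only at r1c4, so r1c4=2.
Step 2. [r4c3∈{6}] r4c3 is down to just 6 ⇒ r4c3=6.
Step 3. [r6c6∈{6}] only 6 remains possible at r6c6. So r6c6=6.
Step 4. [r1c1∈{3,6}] in col 1, 6 fits only at r1c1 ⇒ r1c1=6.
Step 5. [r2c2∈{3,5}] row 2 places 5 nowhere but r2c2, so r2c2=5.
Step 6. [r5c6∈{3}] only 3 remains possible at r5c6. So r5c6=3.
Step 7. [r2c5∈{3}] only 3 remains possible at r2c5, so r2c5=3.
Step 8. [r1c5∈{4}] r1c5 is down to just 4, so r1c5=4.
Step 9. [r3c6∈{2}] r3c6 is down to just 2, so r3c6=2.
Step 10. [r6c1∈{2}] only 2 remains possible at r6c1. So r6c1=2.
Step 11. [r1c2∈{3}] nothing but 3 survives at r1c2, so r1c2=3.
Step 12. [r4c1∈{3}] r4c1 has the single candidate 3, so r4c1=3.
Step 13. [r5c2∈{6}] r5c2 is down to just 6 ⇒ r5c2=6.
Step 14. [r5c3∈{5}] r5c3's peers cover all but 5 ⇒ r5c3=5.
Step 15. [r3c4∈{3}] r3c4 has the single candidate 3, so r3c4=3.
Step 16. [r5c4∈{4}] r5c4's peers cover all but 4 ⇒ r5c4=4.

Answer: 6 3 1 2 4 5 / 4 5 2 6 3 1 / 5 1 4 3 6 2 / 3 2 6 1 5 4 / 1 6 5 4 2 3 / 2 4 3 5 1 6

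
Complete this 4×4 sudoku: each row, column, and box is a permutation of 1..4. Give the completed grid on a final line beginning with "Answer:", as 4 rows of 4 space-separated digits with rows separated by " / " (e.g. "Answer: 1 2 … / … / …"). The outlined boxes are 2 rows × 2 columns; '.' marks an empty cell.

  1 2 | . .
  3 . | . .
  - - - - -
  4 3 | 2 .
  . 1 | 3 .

Step 1. [r1c3∈{4}] only 4 remains possible at r1c3, so r1c3=4.
Step 2. [r2c3∈{1}] r2c3's peers cover all but 1, so r2c3=1.
Step 3. [r2c2∈{4}] r2c2 is down to just 4 ⇒ r2c2=4.
Step 4. [r2c4∈{2}] r2c4's peers cover all but 2 ⇒ r2c4=2.
Step 5. [r4c4∈{4}] r4c4 has the single candidate 4, so r4c4=4.
Step 6. [r4c1∈{2}] r4c1's peers cover all but 2. So r4c1=2.
Step 7. [r3c4∈{1}] r3c4 has the single candidate 1. So r3c4=1.
Step 8. [r1c4∈{3}] r1c4 is down to just 3, so r1c4=3.

Answer: 1 2 4 3 / 3 4 1 2 / 4 3 2 1 / 2 1 3 4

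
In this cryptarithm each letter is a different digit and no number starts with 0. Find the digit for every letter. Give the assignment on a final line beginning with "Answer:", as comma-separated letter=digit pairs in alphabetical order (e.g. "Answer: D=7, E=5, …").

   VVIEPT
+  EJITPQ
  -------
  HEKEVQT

Step 1. [col 1: T + Q ≡ T (mod 10)] in column 1 we have T+Q≡T with carry-in 0; given nothing yet and all letters distinct, none taken yet, that pins Q to 0. So Q=0.
Step 2. [col 1: T + Q ≡ T (mod 10)] T=2 is one option consistent with column 1 (T + Q ≡ T (mod 10), carry-in 0) — take it ⇒ T=2.
Step 3. [col 2: P + P ≡ Q (mod 10)] column 2 reads P+P+carry(0)=Q with Q=0; with digits 0,2 already taken and all letters distinct, the only value for P is 5. So P=5.
Step 4. [H] the sum has 7 digits but both addends have 6; that extra leading digit H is the final carry, namely 1. So H=1.
Step 5. [col 3: E + T ≡ V (mod 10)] several values work for E in column 3 (E + T ≡ V (mod 10), carry-in 1); try E=6, so E=6.
Step 6. [col 3: E + T ≡ V (mod 10)] column 3 reads E+T+carry(1)=V with E=6, T=2; with digits 0,1,2,5,6 already taken and all letters distinct, the only value for V is 9 ⇒ V=9.
Step 7. [col 4: I + I ≡ E (mod 10)] I=3 is one option consistent with column 4 (I + I ≡ E (mod 10), carry-in 0) — take it. So I=3.
Step 8. [col 5: V + J ≡ K (mod 10)] from column 5 (V=9, carry-in 0, digits 0,1,2,3,5,6,9 already taken and all letters distinct): J must equal 8 ⇒ J=8.
Step 9. [col 5: V + J ≡ K (mod 10)] from column 5 (V=9, J=8, carry-in 0, digits 0,1,2,3,5,6,8,9 already taken and all letters distinct): K must equal 7, so K=7.

Answer: E=6, H=1, I=3, J=8, K=7, P=5, Q=0, T=2, V=9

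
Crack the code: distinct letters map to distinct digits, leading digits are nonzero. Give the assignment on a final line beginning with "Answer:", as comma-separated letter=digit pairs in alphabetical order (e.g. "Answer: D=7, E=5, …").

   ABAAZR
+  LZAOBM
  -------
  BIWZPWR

Step 1. [col 1: R + M ≡ R (mod 10)] from column 1 (nothing yet, carry-in 0, all letters distinct, none taken yet): M must equal 0 ⇒ M=0.
Step 2. [col 1: R + M ≡ R (mod 10)] several values work for R in column 1 (R + M ≡ R (mod 10), carry-in 0); try R=4. So R=4.
Step 3. [col 2: Z + B ≡ W (mod 10)] no forcing yet in column 2 (carry-in 0); W=7 is free and consistent — try it, so W=7.
Step 4. [col 2: Z + B ≡ W (mod 10)] column 2 (Z + B ≡ W (mod 10), carry-in 0) doesn't pin B yet; pick B=1 and continue, so B=1.
Step 5. [col 2: Z + B ≡ W (mod 10)] in column 2 we have Z+B≡W with carry-in 0; given B=1, W=7 and digits 0,1,4,7 already taken and all letters distinct, that pins Z to 6. So Z=6.
Step 6. [col 3: A + O ≡ P (mod 10)] column 3 (A + O ≡ P (mod 10), carry-in 0) doesn't pin A yet; pick A=3 and continue ⇒ A=3.
Step 7. [col 3: A + O ≡ P (mod 10)] column 3 (A + O ≡ P (mod 10), carry-in 0) doesn't pin O yet; pick O=5 and continue ⇒ O=5.
Step 8. [col 3: A + O ≡ P (mod 10)] column 3: given A=3, O=5, carry-in 0, and digits 0,1,3,4,5,6,7 already taken and all letters distinct, A+O≡P (mod 10) forces P=8, so P=8.
Step 9. [col 6: A + L ≡ I (mod 10)] in column 6 we have A+L≡I with carry-in 0; given A=3 and digits 0,1,3,4,5,6,7,8 already taken and all letters distinct, that pins I to 2. So I=2.
Step 10. [col 6: A + L ≡ I (mod 10)] column 6 reads A+L+carry(0)=I with A=3, I=2; with digits 0,1,2,3,4,5,6,7,8 already taken and all letters distinct, the only value for L is 9 ⇒ L=9.

Answer: A=3, B=1, I=2, L=9, M=0, O=5, P=8, R=4, W=7, Z=6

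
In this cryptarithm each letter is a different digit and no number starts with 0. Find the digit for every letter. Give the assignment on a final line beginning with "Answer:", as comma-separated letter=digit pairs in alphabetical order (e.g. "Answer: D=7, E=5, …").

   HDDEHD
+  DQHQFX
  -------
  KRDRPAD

Step 1. [col 1: D + X ≡ D (mod 10)] column 1: given nothing yet, carry-in 0, and all letters distinct, none taken yet, D+X≡D (mod 10) forces X=0. So X=0.
Step 2. [K] K is the leading digit of a 7-digit sum of two 6-digit numbers; the final carry is exactly 1. So K=1.
Step 3. [col 1: D + X ≡ D (mod 10)] several values work for D in column 1 (D + X ≡ D (mod 10), carry-in 0); try D=8 ⇒ D=8.
Step 4. [col 2: H + F ≡ A (mod 10)] A=7 is one option consistent with column 2 (H + F ≡ A (mod 10), carry-in 0) — take it ⇒ A=7.
Step 5. [col 2: H + F ≡ A (mod 10)] H=3 is one option consistent with column 2 (H + F ≡ A (mod 10), carry-in 0) — take it, so H=3.
Step 6. [col 2: H + F ≡ A (mod 10)] in column 2 we have H+F≡A with carry-in 0; given H=3, A=7 and digits 0,1,3,7,8 already taken and all letters distinct, that pins F to 4. So F=4.
Step 7. [col 3: E + Q ≡ P (mod 10)] from column 3 (nothing yet, carry-in 0, digits 0,1,3,4,7,8 already taken and all letters distinct): P must equal 5. So P=5.
Step 8. [col 3: E + Q ≡ P (mod 10)] Q=9 is one option consistent with column 3 (E + Q ≡ P (mod 10), carry-in 0) — take it, so Q=9.
Step 9. [col 3: E + Q ≡ P (mod 10)] from column 3 (Q=9, P=5, carry-in 0, digits 0,1,3,4,5,7,8,9 already taken and all letters distinct): E must equal 6 ⇒ E=6.
Step 10. [col 4: D + H ≡ R (mod 10)] in column 4 we have D+H≡R with carry-in 1; given D=8, H=3 and digits 0,1,3,4,5,6,7,8,9 already taken and all letters distinct, that pins R to 2. So R=2.

Answer: A=7, D=8, E=6, F=4, H=3, K=1, P=5, Q=9, R=2, X=0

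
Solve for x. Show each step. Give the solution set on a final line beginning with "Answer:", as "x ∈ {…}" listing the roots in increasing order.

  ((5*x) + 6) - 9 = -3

Step 1. [((5*x) + 6) - 9 = -3] 9 comes off first (add 9), so sub: (5*x) + 6 = 6.
Step 2. [(5*x) + 6 = 6] the outer +6 inverts by subtracting 6. So sub: 5*x = 0.
Step 3. [5*x = 0] 5·(inner) — divide through by 5 ⇒ div: x = 0.

Answer: x ∈ {0}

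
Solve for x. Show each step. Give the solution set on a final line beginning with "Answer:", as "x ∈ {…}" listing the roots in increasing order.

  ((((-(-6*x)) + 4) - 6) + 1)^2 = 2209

Step 1. [((((-(-6*x)) + 4) - 6) + 1)^2 = 2209] √ both sides: 2209 ≥ 0 gives two branches, so sqrt: (((-(-6*x)) + 4) - 6) + 1 = 47 or -47.
Step 2. [(((-(-6*x)) + 4) - 6) + 1 = 47 or -47] 1 comes off first (subtract 1) ⇒ sub: ((-(-6*x)) + 4) - 6 = 46 or -48.
Step 3. [((-(-6*x)) + 4) - 6 = 46 or -48] the outer -6 inverts by adding 6 ⇒ sub: (-(-6*x)) + 4 = 52 or -42.
Step 4. [(-(-6*x)) + 4 = 52 or -42] the outer +4 inverts by subtracting 4, so sub: -(-6*x) = 48 or -46.
Step 5. [-(-6*x) = 48 or -46] LHS negated; negate both sides ⇒ neg: -6*x = -48 or 46.
Step 6. [-6*x = -48 or 46] -6 out front; divide by -6. So div: x = 8 or -23/3.

Answer: x ∈ {-23/3, 8}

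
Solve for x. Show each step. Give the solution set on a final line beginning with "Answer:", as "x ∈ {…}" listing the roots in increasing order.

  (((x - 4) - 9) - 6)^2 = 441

Step 1. [(((x - 4) - 9) - 6)^2 = 441] LHS squared, RHS 441 ≥ 0: apply √ (±). So sqrt: ((x - 4) - 9) - 6 = 21 or -21.
Step 2. [((x - 4) - 9) - 6 = 21 or -21] add 6: x sits inside (… - 6) ⇒ sub: (x - 4) - 9 = 27 or -15.
Step 3. [(x - 4) - 9 = 27 or -15] peel the -9: add 9 from each side ⇒ sub: x - 4 = 36 or -6.
Step 4. [x - 4 = 36 or -6] the outer -4 inverts by adding 4, so sub: x = 40 or -2.

Answer: x ∈ {-2, 40}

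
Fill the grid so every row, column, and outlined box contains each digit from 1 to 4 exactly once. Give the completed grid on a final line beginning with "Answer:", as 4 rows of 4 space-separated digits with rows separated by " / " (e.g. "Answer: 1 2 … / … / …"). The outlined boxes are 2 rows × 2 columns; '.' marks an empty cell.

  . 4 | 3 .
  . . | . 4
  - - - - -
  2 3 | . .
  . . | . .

Step 1. [r4c2∈{1}] r4c2 has the single candidate 1. So r4c2=1.
Step 2. [r1c4∈{1,2}] in row 1, 2 fits only at r1c4, so r1c4=2.
Step 3. [r2c3∈{1}] nothing but 1 survives at r2c3, so r2c3=1.
Step 4. [r4c1∈{4}] nothing but 4 survives at r4c1. So r4c1=4.
Step 5. [r3c4∈{1}] only 1 remains possible at r3c4, so r3c4=1.
Step 6. [r1c1∈{1}] r1c1 has the single candidate 1, so r1c1=1.
Step 7. [r3c3∈{4}] nothing but 4 survives at r3c3. So r3c3=4.
Step 8. [r4c4∈{3}] only 3 remains possible at r4c4, so r4c4=3.
Step 9. [r4c3∈{2}] r4c3 has the single candidate 2, so r4c3=2.
Step 10. [r2c2∈{2}] r2c2 is down to just 2, so r2c2=2.
Step 11. [r2c1∈{3}] nothing but 3 survives at r2c1 ⇒ r2c1=3.

Answer: 1 4 3 2 / 3 2 1 4 / 2 3 4 1 / 4 1 2 3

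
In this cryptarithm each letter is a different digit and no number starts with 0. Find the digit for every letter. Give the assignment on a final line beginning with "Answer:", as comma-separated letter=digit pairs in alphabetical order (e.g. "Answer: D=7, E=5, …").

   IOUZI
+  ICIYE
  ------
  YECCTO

Step 1. [Y] Y is the leading digit of a 6-digit sum of two 5-digit numbers; the final carry is exactly 1 ⇒ Y=1.
Step 2. [col 1: I + E ≡ O (mod 10)] O=9 is one option consistent with column 1 (I + E ≡ O (mod 10), carry-in 0) — take it ⇒ O=9.
Step 3. [col 1: I + E ≡ O (mod 10)] no forcing yet in column 1 (carry-in 0); I=6 is free and consistent — try it. So I=6.
Step 4. [col 1: I + E ≡ O (mod 10)] in column 1 we have I+E≡O with carry-in 0; given I=6, O=9 and digits 1,6,9 already taken and all letters distinct, that pins E to 3. So E=3.
Step 5. [col 2: Z + Y ≡ T (mod 10)] Z=7 is one option consistent with column 2 (Z + Y ≡ T (mod 10), carry-in 0) — take it. So Z=7.
Step 6. [col 2: Z + Y ≡ T (mod 10)] from column 2 (Z=7, Y=1, carry-in 0, digits 1,3,6,7,9 already taken and all letters distinct): T must equal 8, so T=8.
Step 7. [col 3: U + I ≡ C (mod 10)] column 3 reads U+I+carry(0)=C with I=6; with digits 1,3,6,7,8,9 already taken and all letters distinct, the only value for U is 4. So U=4.
Step 8. [col 3: U + I ≡ C (mod 10)] column 3: given U=4, I=6, carry-in 0, and digits 1,3,4,6,7,8,9 already taken and all letters distinct, U+I≡C (mod 10) forces C=0. So C=0.

Answer: C=0, E=3, I=6, O=9, T=8, U=4, Y=1, Z=7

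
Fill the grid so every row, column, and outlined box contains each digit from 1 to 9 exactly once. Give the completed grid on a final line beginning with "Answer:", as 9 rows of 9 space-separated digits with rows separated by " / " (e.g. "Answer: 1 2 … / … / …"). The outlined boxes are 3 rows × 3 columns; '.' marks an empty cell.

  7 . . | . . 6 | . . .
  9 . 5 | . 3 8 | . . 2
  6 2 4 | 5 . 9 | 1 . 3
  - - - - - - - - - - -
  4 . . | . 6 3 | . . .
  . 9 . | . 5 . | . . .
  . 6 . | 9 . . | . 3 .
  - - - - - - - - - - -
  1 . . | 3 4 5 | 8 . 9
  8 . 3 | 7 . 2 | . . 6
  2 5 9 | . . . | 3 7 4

Step 1. [r2c7∈{4,6,7}] across row 2, 7 lands solely at r2c7, so r2c7=7.
Step 2. [r9c6∈{1}] r9c6 has the single candidate 1 ⇒ r9c6=1.
Step 3. [r2c2∈{1}] only 1 remains possible at r2c2, so r2c2=1.
Step 4. [r1c3∈{8}] r1c3 is down to just 8, so r1c3=8.
Step 5. [r4c2∈{7,8}] in col 2, 8 fits only at r4c2. So r4c2=8.
Step 6. [r1c9∈{5}] r1c9 is down to just 5. So r1c9=5.
Step 7. [r2c4∈{4}] only 4 remains possible at r2c4, so r2c4=4.
Step 8. [r5c7∈{2,4,6}] col 7 places 6 nowhere but r5c7. So r5c7=6.
Step 9. [r8c8∈{1,5}] across row 8, 1 lands solely at r8c8. So r8c8=1.
Step 10. [r4c8∈{2,5,9}] r4c8 is the only open cell in col 8 admitting 5, so r4c8=5.
Step 11. [r1c8∈{4,9}] col 8 places 9 nowhere but r1c8 ⇒ r1c8=9.
Step 12. [r5c8∈{2,4,8}] across col 8, 4 lands solely at r5c8. So r5c8=4.
Step 13. [r5c6∈{7}] r5c6 is down to just 7, so r5c6=7.
Step 14. [r6c7∈{2}] r6c7 is down to just 2. So r6c7=2.
Step 15. [r1c5∈{1,2}] in col 5, 2 fits only at r1c5. So r1c5=2.
Step 16. [r6c5∈{1,8}] col 5 places 1 nowhere but r6c5 ⇒ r6c5=1.
Step 17. [r6c3∈{7}] only 7 remains possible at r6c3, so r6c3=7.
Step 18. [r5c4∈{2,8}] 8 has one home in box 5: r5c4 ⇒ r5c4=8.
Step 19. [r5c9∈{1}] r5c9 is down to just 1. So r5c9=1.
Step 20. [r5c3∈{2}] r5c3 is down to just 2. So r5c3=2.
Step 21. [r4c9∈{7}] r4c9's peers cover all but 7. So r4c9=7.
Step 22. [r6c9∈{8}] r6c9 has the single candidate 8, so r6c9=8.
Step 23. [r9c5∈{8}] r9c5 has the single candidate 8, so r9c5=8.
Step 24. [r1c4∈{1}] r1c4 is down to just 1. So r1c4=1.
Step 25. [r7c3∈{6}] r7c3's peers cover all but 6 ⇒ r7c3=6.
Step 26. [r1c2∈{3}] r1c2's peers cover all but 3, so r1c2=3.
Step 27. [r3c5∈{7}] r3c5's peers cover all but 7, so r3c5=7.
Step 28. [r4c3∈{1}] r4c3 is down to just 1. So r4c3=1.
Step 29. [r8c2∈{4}] r8c2 is down to just 4, so r8c2=4.
Step 30. [r5c1∈{3}] r5c1's peers cover all but 3, so r5c1=3.
Step 31. [r9c4∈{6}] nothing but 6 survives at r9c4. So r9c4=6.
Step 32. [r8c5∈{9}] r8c5 has the single candidate 9. So r8c5=9.
Step 33. [r8c7∈{5}] only 5 remains possible at r8c7, so r8c7=5.
Step 34. [r2c8∈{6}] nothing but 6 survives at r2c8. So r2c8=6.
Step 35. [r7c8∈{2}] r7c8's peers cover all but 2, so r7c8=2.
Step 36. [r4c4∈{2}] nothing but 2 survives at r4c4 ⇒ r4c4=2.
Step 37. [r7c2∈{7}] only 7 remains possible at r7c2 ⇒ r7c2=7.
Step 38. [r6c6∈{4}] r6c6 has the single candidate 4. So r6c6=4.
Step 39. [r4c7∈{9}] r4c7's peers cover all but 9. So r4c7=9.
Step 40. [r1c7∈{4}] r1c7 has the single candidate 4, so r1c7=4.
Step 41. [r3c8∈{8}] r3c8's peers cover all but 8 ⇒ r3c8=8.
Step 42. [r6c1∈{5}] r6c1 is down to just 5. So r6c1=5.

Answer: 7 3 8 1 2 6 4 9 5 / 9 1 5 4 3 8 7 6 2 / 6 2 4 5 7 9 1 8 3 / 4 8 1 2 6 3 9 5 7 / 3 9 2 8 5 7 6 4 1 / 5 6 7 9 1 4 2 3 8 / 1 7 6 3 4 5 8 2 9 / 8 4 3 7 9 2 5 1 6 / 2 5 9 6 8 1 3 7 4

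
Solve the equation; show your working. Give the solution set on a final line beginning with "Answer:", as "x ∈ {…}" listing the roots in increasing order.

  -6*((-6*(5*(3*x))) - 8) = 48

Step 1. [-6*((-6*(5*(3*x))) - 8) = 48] divide by the outer -6. So div: (-6*(5*(3*x))) - 8 = -8.
Step 2. [(-6*(5*(3*x))) - 8 = -8] 8 comes off first (add 8). So sub: -6*(5*(3*x)) = 0.
Step 3. [-6*(5*(3*x)) = 0] divide by the outer -6, so div: 5*(3*x) = 0.
Step 4. [5*(3*x) = 0] LHS = 5·(…); ÷5 both sides, so div: 3*x = 0.
Step 5. [3*x = 0] 3 out front; divide by 3. So div: x = 0.

Answer: x ∈ {0}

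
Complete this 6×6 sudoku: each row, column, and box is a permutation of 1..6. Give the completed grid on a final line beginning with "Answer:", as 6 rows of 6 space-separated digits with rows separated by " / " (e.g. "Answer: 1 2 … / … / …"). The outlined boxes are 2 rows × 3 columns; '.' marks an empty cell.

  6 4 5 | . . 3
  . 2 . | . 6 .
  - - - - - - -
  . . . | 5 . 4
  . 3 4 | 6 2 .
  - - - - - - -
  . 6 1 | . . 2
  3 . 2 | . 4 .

Step 1. [r2c1∈{1}] r2c1 has the single candidate 1. So r2c1=1.
Step 2. [r5c5∈{3,5}] in col 5, 5 fits only at r5c5. So r5c5=5.
Step 3. [r1c5∈{1}] r1c5 is down to just 1. So r1c5=1.
Step 4. [r6c4∈{1}] r6c4's peers cover all but 1, so r6c4=1.
Step 5. [r3c5∈{3}] nothing but 3 survives at r3c5 ⇒ r3c5=3.
Step 6. [r2c3∈{3}] r2c3's peers cover all but 3 ⇒ r2c3=3.
Step 7. [r2c6∈{5}] r2c6's peers cover all but 5, so r2c6=5.
Step 8. [r4c1∈{5}] nothing but 5 survives at r4c1, so r4c1=5.
Step 9. [r3c3∈{6}] r3c3 has the single candidate 6, so r3c3=6.
Step 10. [r4c6∈{1}] only 1 remains possible at r4c6 ⇒ r4c6=1.
Step 11. [r5c1∈{4}] r5c1 is down to just 4, so r5c1=4.
Step 12. [r3c2∈{1}] r3c2 has the single candidate 1. So r3c2=1.
Step 13. [r1c4∈{2}] r1c4 has the single candidate 2 ⇒ r1c4=2.
Step 14. [r6c2∈{5}] r6c2 has the single candidate 5. So r6c2=5.
Step 15. [r5c4∈{3}] only 3 remains possible at r5c4, so r5c4=3.
Step 16. [r6c6∈{6}] only 6 remains possible at r6c6, so r6c6=6.
Step 17. [r3c1∈{2}] only 2 remains possible at r3c1. So r3c1=2.
Step 18. [r2c4∈{4}] r2c4 is down to just 4, so r2c4=4.

Answer: 6 4 5 2 1 3 / 1 2 3 4 6 5 / 2 1 6 5 3 4 / 5 3 4 6 2 1 / 4 6 1 3 5 2 / 3 5 2 1 4 6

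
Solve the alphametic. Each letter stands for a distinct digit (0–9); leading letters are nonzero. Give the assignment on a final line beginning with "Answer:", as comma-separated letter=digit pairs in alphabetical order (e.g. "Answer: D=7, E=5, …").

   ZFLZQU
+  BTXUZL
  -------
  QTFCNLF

Step 1. [col 1: U + L ≡ F (mod 10)] no forcing yet in column 1 (carry-in 0); L=4 is free and consistent — try it. So L=4.
Step 2. [Q] the sum has 7 digits but both addends have 6; that extra leading digit Q is the final carry, namely 1 ⇒ Q=1.
Step 3. [col 1: U + L ≡ F (mod 10)] column 1 (U + L ≡ F (mod 10), carry-in 0) doesn't pin F yet; pick F=9 and continue. So F=9.
Step 4. [col 1: U + L ≡ F (mod 10)] in column 1 we have U+L≡F with carry-in 0; given L=4, F=9 and digits 1,4,9 already taken and all letters distinct, that pins U to 5 ⇒ U=5.
Step 5. [col 2: Q + Z ≡ L (mod 10)] column 2 reads Q+Z+carry(0)=L with Q=1, L=4; with digits 1,4,5,9 already taken and all letters distinct, the only value for Z is 3 ⇒ Z=3.
Step 6. [col 3: Z + U ≡ N (mod 10)] column 3: given Z=3, U=5, carry-in 0, and digits 1,3,4,5,9 already taken and all letters distinct, Z+U≡N (mod 10) forces N=8. So N=8.
Step 7. [col 4: L + X ≡ C (mod 10)] no forcing yet in column 4 (carry-in 0); X=2 is free and consistent — try it ⇒ X=2.
Step 8. [col 4: L + X ≡ C (mod 10)] from column 4 (L=4, X=2, carry-in 0, digits 1,2,3,4,5,8,9 already taken and all letters distinct): C must equal 6. So C=6.
Step 9. [col 5: F + T ≡ F (mod 10)] column 5 reads F+T+carry(0)=F with F=9; with digits 1,2,3,4,5,6,8,9 already taken and all letters distinct, the only value for T is 0 ⇒ T=0.
Step 10. [col 6: Z + B ≡ T (mod 10)] in column 6 we have Z+B≡T with carry-in 0; given Z=3, T=0 and digits 0,1,2,3,4,5,6,8,9 already taken and all letters distinct, that pins B to 7 ⇒ B=7.

Answer: B=7, C=6, F=9, L=4, N=8, Q=1, T=0, U=5, X=2, Z=3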